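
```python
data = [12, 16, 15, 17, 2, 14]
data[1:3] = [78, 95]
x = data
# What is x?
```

data starts as [12, 16, 15, 17, 2, 14] (length 6). The slice data[1:3] covers indices [1, 2] with values [16, 15]. Replacing that slice with [78, 95] (same length) produces [12, 78, 95, 17, 2, 14].

[12, 78, 95, 17, 2, 14]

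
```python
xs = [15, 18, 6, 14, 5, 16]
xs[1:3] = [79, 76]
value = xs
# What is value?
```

xs starts as [15, 18, 6, 14, 5, 16] (length 6). The slice xs[1:3] covers indices [1, 2] with values [18, 6]. Replacing that slice with [79, 76] (same length) produces [15, 79, 76, 14, 5, 16].

[15, 79, 76, 14, 5, 16]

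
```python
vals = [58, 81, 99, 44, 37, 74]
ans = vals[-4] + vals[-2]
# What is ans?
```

vals has length 6. Negative index -4 maps to positive index 6 + (-4) = 2. vals[2] = 99.
vals has length 6. Negative index -2 maps to positive index 6 + (-2) = 4. vals[4] = 37.
Sum: 99 + 37 = 136.

136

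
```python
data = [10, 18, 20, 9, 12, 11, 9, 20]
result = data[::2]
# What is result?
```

data has length 8. The slice data[::2] selects indices [0, 2, 4, 6] (0->10, 2->20, 4->12, 6->9), giving [10, 20, 12, 9].

[10, 20, 12, 9]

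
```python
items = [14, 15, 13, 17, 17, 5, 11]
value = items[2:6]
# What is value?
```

items has length 7. The slice items[2:6] selects indices [2, 3, 4, 5] (2->13, 3->17, 4->17, 5->5), giving [13, 17, 17, 5].

[13, 17, 17, 5]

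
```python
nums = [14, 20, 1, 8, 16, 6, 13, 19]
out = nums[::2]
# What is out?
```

nums has length 8. The slice nums[::2] selects indices [0, 2, 4, 6] (0->14, 2->1, 4->16, 6->13), giving [14, 1, 16, 13].

[14, 1, 16, 13]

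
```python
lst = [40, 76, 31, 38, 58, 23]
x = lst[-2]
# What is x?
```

lst has length 6. Negative index -2 maps to positive index 6 + (-2) = 4. lst[4] = 58.

58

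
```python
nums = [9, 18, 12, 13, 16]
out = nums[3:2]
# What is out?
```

nums has length 5. The slice nums[3:2] resolves to an empty index range, so the result is [].

[]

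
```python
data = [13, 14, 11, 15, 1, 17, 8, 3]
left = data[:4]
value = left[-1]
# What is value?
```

data has length 8. The slice data[:4] selects indices [0, 1, 2, 3] (0->13, 1->14, 2->11, 3->15), giving [13, 14, 11, 15]. So left = [13, 14, 11, 15]. Then left[-1] = 15.

15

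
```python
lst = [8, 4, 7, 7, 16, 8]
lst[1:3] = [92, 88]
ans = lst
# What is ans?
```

lst starts as [8, 4, 7, 7, 16, 8] (length 6). The slice lst[1:3] covers indices [1, 2] with values [4, 7]. Replacing that slice with [92, 88] (same length) produces [8, 92, 88, 7, 16, 8].

[8, 92, 88, 7, 16, 8]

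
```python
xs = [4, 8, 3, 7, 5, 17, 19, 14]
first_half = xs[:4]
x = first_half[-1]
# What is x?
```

xs has length 8. The slice xs[:4] selects indices [0, 1, 2, 3] (0->4, 1->8, 2->3, 3->7), giving [4, 8, 3, 7]. So first_half = [4, 8, 3, 7]. Then first_half[-1] = 7.

7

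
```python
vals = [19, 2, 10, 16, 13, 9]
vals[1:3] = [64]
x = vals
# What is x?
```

vals starts as [19, 2, 10, 16, 13, 9] (length 6). The slice vals[1:3] covers indices [1, 2] with values [2, 10]. Replacing that slice with [64] (different length) produces [19, 64, 16, 13, 9].

[19, 64, 16, 13, 9]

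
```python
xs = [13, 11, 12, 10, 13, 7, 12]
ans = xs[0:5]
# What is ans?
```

xs has length 7. The slice xs[0:5] selects indices [0, 1, 2, 3, 4] (0->13, 1->11, 2->12, 3->10, 4->13), giving [13, 11, 12, 10, 13].

[13, 11, 12, 10, 13]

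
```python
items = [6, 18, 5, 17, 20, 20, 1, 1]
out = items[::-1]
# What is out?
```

items has length 8. The slice items[::-1] selects indices [7, 6, 5, 4, 3, 2, 1, 0] (7->1, 6->1, 5->20, 4->20, 3->17, 2->5, 1->18, 0->6), giving [1, 1, 20, 20, 17, 5, 18, 6].

[1, 1, 20, 20, 17, 5, 18, 6]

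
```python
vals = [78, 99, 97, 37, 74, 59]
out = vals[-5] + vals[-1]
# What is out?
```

vals has length 6. Negative index -5 maps to positive index 6 + (-5) = 1. vals[1] = 99.
vals has length 6. Negative index -1 maps to positive index 6 + (-1) = 5. vals[5] = 59.
Sum: 99 + 59 = 158.

158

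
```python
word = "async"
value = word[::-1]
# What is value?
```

word has length 5. The slice word[::-1] selects indices [4, 3, 2, 1, 0] (4->'c', 3->'n', 2->'y', 1->'s', 0->'a'), giving 'cnysa'.

'cnysa'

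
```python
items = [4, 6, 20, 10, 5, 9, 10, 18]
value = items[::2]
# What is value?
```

items has length 8. The slice items[::2] selects indices [0, 2, 4, 6] (0->4, 2->20, 4->5, 6->10), giving [4, 20, 5, 10].

[4, 20, 5, 10]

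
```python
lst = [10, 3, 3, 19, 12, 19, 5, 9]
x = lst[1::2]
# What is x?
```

lst has length 8. The slice lst[1::2] selects indices [1, 3, 5, 7] (1->3, 3->19, 5->19, 7->9), giving [3, 19, 19, 9].

[3, 19, 19, 9]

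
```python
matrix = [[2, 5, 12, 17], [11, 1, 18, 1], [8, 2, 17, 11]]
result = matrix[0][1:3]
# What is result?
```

matrix[0] = [2, 5, 12, 17]. matrix[0] has length 4. The slice matrix[0][1:3] selects indices [1, 2] (1->5, 2->12), giving [5, 12].

[5, 12]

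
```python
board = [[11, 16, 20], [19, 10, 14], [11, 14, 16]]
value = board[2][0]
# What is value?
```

board[2] = [11, 14, 16]. Taking column 0 of that row yields 11.

11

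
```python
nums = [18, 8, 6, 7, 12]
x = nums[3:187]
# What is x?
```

nums has length 5. The slice nums[3:187] selects indices [3, 4] (3->7, 4->12), giving [7, 12].

[7, 12]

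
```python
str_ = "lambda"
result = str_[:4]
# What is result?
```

str_ has length 6. The slice str_[:4] selects indices [0, 1, 2, 3] (0->'l', 1->'a', 2->'m', 3->'b'), giving 'lamb'.

'lamb'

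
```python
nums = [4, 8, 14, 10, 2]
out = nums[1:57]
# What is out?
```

nums has length 5. The slice nums[1:57] selects indices [1, 2, 3, 4] (1->8, 2->14, 3->10, 4->2), giving [8, 14, 10, 2].

[8, 14, 10, 2]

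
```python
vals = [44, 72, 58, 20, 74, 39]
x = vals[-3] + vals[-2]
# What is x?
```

vals has length 6. Negative index -3 maps to positive index 6 + (-3) = 3. vals[3] = 20.
vals has length 6. Negative index -2 maps to positive index 6 + (-2) = 4. vals[4] = 74.
Sum: 20 + 74 = 94.

94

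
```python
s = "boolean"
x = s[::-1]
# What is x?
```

s has length 7. The slice s[::-1] selects indices [6, 5, 4, 3, 2, 1, 0] (6->'n', 5->'a', 4->'e', 3->'l', 2->'o', 1->'o', 0->'b'), giving 'naeloob'.

'naeloob'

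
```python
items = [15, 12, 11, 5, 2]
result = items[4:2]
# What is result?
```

items has length 5. The slice items[4:2] resolves to an empty index range, so the result is [].

[]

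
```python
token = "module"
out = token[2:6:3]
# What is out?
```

token has length 6. The slice token[2:6:3] selects indices [2, 5] (2->'d', 5->'e'), giving 'de'.

'de'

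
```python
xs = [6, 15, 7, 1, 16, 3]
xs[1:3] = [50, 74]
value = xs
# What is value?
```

xs starts as [6, 15, 7, 1, 16, 3] (length 6). The slice xs[1:3] covers indices [1, 2] with values [15, 7]. Replacing that slice with [50, 74] (same length) produces [6, 50, 74, 1, 16, 3].

[6, 50, 74, 1, 16, 3]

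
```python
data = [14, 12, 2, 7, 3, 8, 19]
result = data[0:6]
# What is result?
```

data has length 7. The slice data[0:6] selects indices [0, 1, 2, 3, 4, 5] (0->14, 1->12, 2->2, 3->7, 4->3, 5->8), giving [14, 12, 2, 7, 3, 8].

[14, 12, 2, 7, 3, 8]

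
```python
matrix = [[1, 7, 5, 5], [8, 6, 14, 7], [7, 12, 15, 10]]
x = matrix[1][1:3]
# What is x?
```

matrix[1] = [8, 6, 14, 7]. matrix[1] has length 4. The slice matrix[1][1:3] selects indices [1, 2] (1->6, 2->14), giving [6, 14].

[6, 14]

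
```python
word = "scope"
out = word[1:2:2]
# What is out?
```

word has length 5. The slice word[1:2:2] selects indices [1] (1->'c'), giving 'c'.

'c'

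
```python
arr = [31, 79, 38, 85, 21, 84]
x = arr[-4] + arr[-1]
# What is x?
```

arr has length 6. Negative index -4 maps to positive index 6 + (-4) = 2. arr[2] = 38.
arr has length 6. Negative index -1 maps to positive index 6 + (-1) = 5. arr[5] = 84.
Sum: 38 + 84 = 122.

122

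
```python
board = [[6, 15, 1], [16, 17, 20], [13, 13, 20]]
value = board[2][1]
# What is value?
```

board[2] = [13, 13, 20]. Taking column 1 of that row yields 13.

13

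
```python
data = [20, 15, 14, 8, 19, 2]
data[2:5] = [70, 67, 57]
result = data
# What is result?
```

data starts as [20, 15, 14, 8, 19, 2] (length 6). The slice data[2:5] covers indices [2, 3, 4] with values [14, 8, 19]. Replacing that slice with [70, 67, 57] (same length) produces [20, 15, 70, 67, 57, 2].

[20, 15, 70, 67, 57, 2]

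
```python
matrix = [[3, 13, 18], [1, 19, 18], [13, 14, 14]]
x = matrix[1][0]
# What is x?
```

matrix[1] = [1, 19, 18]. Taking column 0 of that row yields 1.

1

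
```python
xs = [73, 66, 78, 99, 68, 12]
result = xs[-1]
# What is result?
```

xs has length 6. Negative index -1 maps to positive index 6 + (-1) = 5. xs[5] = 12.

12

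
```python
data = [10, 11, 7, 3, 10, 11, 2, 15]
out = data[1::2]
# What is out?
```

data has length 8. The slice data[1::2] selects indices [1, 3, 5, 7] (1->11, 3->3, 5->11, 7->15), giving [11, 3, 11, 15].

[11, 3, 11, 15]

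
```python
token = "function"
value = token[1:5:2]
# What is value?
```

token has length 8. The slice token[1:5:2] selects indices [1, 3] (1->'u', 3->'c'), giving 'uc'.

'uc'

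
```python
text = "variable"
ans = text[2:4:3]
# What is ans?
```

text has length 8. The slice text[2:4:3] selects indices [2] (2->'r'), giving 'r'.

'r'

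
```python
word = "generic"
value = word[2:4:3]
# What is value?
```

word has length 7. The slice word[2:4:3] selects indices [2] (2->'n'), giving 'n'.

'n'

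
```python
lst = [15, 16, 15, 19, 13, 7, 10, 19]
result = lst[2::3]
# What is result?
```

lst has length 8. The slice lst[2::3] selects indices [2, 5] (2->15, 5->7), giving [15, 7].

[15, 7]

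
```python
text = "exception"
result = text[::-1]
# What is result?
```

text has length 9. The slice text[::-1] selects indices [8, 7, 6, 5, 4, 3, 2, 1, 0] (8->'n', 7->'o', 6->'i', 5->'t', 4->'p', 3->'e', 2->'c', 1->'x', 0->'e'), giving 'noitpecxe'.

'noitpecxe'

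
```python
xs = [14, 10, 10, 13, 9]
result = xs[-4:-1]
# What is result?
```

xs has length 5. The slice xs[-4:-1] selects indices [1, 2, 3] (1->10, 2->10, 3->13), giving [10, 10, 13].

[10, 10, 13]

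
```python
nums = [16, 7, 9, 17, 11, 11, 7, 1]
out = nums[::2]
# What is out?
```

nums has length 8. The slice nums[::2] selects indices [0, 2, 4, 6] (0->16, 2->9, 4->11, 6->7), giving [16, 9, 11, 7].

[16, 9, 11, 7]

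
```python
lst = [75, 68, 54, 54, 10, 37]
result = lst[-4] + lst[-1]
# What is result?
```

lst has length 6. Negative index -4 maps to positive index 6 + (-4) = 2. lst[2] = 54.
lst has length 6. Negative index -1 maps to positive index 6 + (-1) = 5. lst[5] = 37.
Sum: 54 + 37 = 91.

91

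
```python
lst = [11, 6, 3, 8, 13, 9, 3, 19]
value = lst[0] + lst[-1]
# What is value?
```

lst has length 8. lst[0] = 11.
lst has length 8. Negative index -1 maps to positive index 8 + (-1) = 7. lst[7] = 19.
Sum: 11 + 19 = 30.

30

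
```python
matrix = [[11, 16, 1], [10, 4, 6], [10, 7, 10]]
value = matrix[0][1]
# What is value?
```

matrix[0] = [11, 16, 1]. Taking column 1 of that row yields 16.

16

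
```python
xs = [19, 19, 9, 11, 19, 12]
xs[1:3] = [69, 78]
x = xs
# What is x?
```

xs starts as [19, 19, 9, 11, 19, 12] (length 6). The slice xs[1:3] covers indices [1, 2] with values [19, 9]. Replacing that slice with [69, 78] (same length) produces [19, 69, 78, 11, 19, 12].

[19, 69, 78, 11, 19, 12]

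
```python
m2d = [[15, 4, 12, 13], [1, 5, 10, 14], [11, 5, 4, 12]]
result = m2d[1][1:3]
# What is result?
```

m2d[1] = [1, 5, 10, 14]. m2d[1] has length 4. The slice m2d[1][1:3] selects indices [1, 2] (1->5, 2->10), giving [5, 10].

[5, 10]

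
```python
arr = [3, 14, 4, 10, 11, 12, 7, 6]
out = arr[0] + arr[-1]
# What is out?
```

arr has length 8. arr[0] = 3.
arr has length 8. Negative index -1 maps to positive index 8 + (-1) = 7. arr[7] = 6.
Sum: 3 + 6 = 9.

9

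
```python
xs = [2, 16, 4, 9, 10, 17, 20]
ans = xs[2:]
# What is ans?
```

xs has length 7. The slice xs[2:] selects indices [2, 3, 4, 5, 6] (2->4, 3->9, 4->10, 5->17, 6->20), giving [4, 9, 10, 17, 20].

[4, 9, 10, 17, 20]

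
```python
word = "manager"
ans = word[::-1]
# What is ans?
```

word has length 7. The slice word[::-1] selects indices [6, 5, 4, 3, 2, 1, 0] (6->'r', 5->'e', 4->'g', 3->'a', 2->'n', 1->'a', 0->'m'), giving 'reganam'.

'reganam'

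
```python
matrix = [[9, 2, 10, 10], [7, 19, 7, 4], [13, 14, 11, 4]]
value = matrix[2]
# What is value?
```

matrix has 3 rows. Row 2 is [13, 14, 11, 4].

[13, 14, 11, 4]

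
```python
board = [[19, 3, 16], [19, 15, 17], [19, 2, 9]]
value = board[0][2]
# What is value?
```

board[0] = [19, 3, 16]. Taking column 2 of that row yields 16.

16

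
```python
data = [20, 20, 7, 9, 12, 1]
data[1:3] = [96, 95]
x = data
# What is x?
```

data starts as [20, 20, 7, 9, 12, 1] (length 6). The slice data[1:3] covers indices [1, 2] with values [20, 7]. Replacing that slice with [96, 95] (same length) produces [20, 96, 95, 9, 12, 1].

[20, 96, 95, 9, 12, 1]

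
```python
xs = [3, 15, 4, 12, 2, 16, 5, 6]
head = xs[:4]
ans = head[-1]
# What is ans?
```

xs has length 8. The slice xs[:4] selects indices [0, 1, 2, 3] (0->3, 1->15, 2->4, 3->12), giving [3, 15, 4, 12]. So head = [3, 15, 4, 12]. Then head[-1] = 12.

12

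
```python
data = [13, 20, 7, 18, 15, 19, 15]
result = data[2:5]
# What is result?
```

data has length 7. The slice data[2:5] selects indices [2, 3, 4] (2->7, 3->18, 4->15), giving [7, 18, 15].

[7, 18, 15]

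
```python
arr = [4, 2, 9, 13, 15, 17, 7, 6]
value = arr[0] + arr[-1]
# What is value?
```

arr has length 8. arr[0] = 4.
arr has length 8. Negative index -1 maps to positive index 8 + (-1) = 7. arr[7] = 6.
Sum: 4 + 6 = 10.

10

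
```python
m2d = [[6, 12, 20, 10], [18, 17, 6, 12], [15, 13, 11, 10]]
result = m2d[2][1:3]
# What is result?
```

m2d[2] = [15, 13, 11, 10]. m2d[2] has length 4. The slice m2d[2][1:3] selects indices [1, 2] (1->13, 2->11), giving [13, 11].

[13, 11]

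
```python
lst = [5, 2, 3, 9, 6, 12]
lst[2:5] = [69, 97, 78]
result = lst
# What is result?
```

lst starts as [5, 2, 3, 9, 6, 12] (length 6). The slice lst[2:5] covers indices [2, 3, 4] with values [3, 9, 6]. Replacing that slice with [69, 97, 78] (same length) produces [5, 2, 69, 97, 78, 12].

[5, 2, 69, 97, 78, 12]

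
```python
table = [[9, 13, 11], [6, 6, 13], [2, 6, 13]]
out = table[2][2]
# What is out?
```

table[2] = [2, 6, 13]. Taking column 2 of that row yields 13.

13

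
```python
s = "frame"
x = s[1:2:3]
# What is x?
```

s has length 5. The slice s[1:2:3] selects indices [1] (1->'r'), giving 'r'.

'r'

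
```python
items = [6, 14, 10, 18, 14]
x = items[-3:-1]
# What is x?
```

items has length 5. The slice items[-3:-1] selects indices [2, 3] (2->10, 3->18), giving [10, 18].

[10, 18]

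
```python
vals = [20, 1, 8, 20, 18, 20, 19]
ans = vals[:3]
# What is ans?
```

vals has length 7. The slice vals[:3] selects indices [0, 1, 2] (0->20, 1->1, 2->8), giving [20, 1, 8].

[20, 1, 8]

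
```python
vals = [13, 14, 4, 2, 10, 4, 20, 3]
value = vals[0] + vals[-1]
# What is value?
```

vals has length 8. vals[0] = 13.
vals has length 8. Negative index -1 maps to positive index 8 + (-1) = 7. vals[7] = 3.
Sum: 13 + 3 = 16.

16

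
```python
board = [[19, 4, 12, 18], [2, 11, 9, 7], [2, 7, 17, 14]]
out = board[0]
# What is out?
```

board has 3 rows. Row 0 is [19, 4, 12, 18].

[19, 4, 12, 18]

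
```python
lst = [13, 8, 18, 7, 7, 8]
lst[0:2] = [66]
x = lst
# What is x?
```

lst starts as [13, 8, 18, 7, 7, 8] (length 6). The slice lst[0:2] covers indices [0, 1] with values [13, 8]. Replacing that slice with [66] (different length) produces [66, 18, 7, 7, 8].

[66, 18, 7, 7, 8]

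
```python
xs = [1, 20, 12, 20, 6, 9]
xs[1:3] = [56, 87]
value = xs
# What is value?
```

xs starts as [1, 20, 12, 20, 6, 9] (length 6). The slice xs[1:3] covers indices [1, 2] with values [20, 12]. Replacing that slice with [56, 87] (same length) produces [1, 56, 87, 20, 6, 9].

[1, 56, 87, 20, 6, 9]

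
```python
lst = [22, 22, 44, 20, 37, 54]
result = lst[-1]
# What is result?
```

lst has length 6. Negative index -1 maps to positive index 6 + (-1) = 5. lst[5] = 54.

54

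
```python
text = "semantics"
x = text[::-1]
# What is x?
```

text has length 9. The slice text[::-1] selects indices [8, 7, 6, 5, 4, 3, 2, 1, 0] (8->'s', 7->'c', 6->'i', 5->'t', 4->'n', 3->'a', 2->'m', 1->'e', 0->'s'), giving 'scitnames'.

'scitnames'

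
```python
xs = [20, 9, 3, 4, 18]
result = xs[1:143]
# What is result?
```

xs has length 5. The slice xs[1:143] selects indices [1, 2, 3, 4] (1->9, 2->3, 3->4, 4->18), giving [9, 3, 4, 18].

[9, 3, 4, 18]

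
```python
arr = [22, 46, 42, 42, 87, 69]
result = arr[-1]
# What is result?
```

arr has length 6. Negative index -1 maps to positive index 6 + (-1) = 5. arr[5] = 69.

69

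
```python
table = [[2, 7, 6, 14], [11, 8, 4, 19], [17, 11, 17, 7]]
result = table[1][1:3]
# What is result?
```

table[1] = [11, 8, 4, 19]. table[1] has length 4. The slice table[1][1:3] selects indices [1, 2] (1->8, 2->4), giving [8, 4].

[8, 4]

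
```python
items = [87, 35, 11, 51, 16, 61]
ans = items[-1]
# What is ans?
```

items has length 6. Negative index -1 maps to positive index 6 + (-1) = 5. items[5] = 61.

61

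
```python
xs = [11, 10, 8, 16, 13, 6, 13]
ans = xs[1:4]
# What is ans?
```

xs has length 7. The slice xs[1:4] selects indices [1, 2, 3] (1->10, 2->8, 3->16), giving [10, 8, 16].

[10, 8, 16]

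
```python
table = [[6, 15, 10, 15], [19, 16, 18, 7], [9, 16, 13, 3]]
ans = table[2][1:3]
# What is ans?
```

table[2] = [9, 16, 13, 3]. table[2] has length 4. The slice table[2][1:3] selects indices [1, 2] (1->16, 2->13), giving [16, 13].

[16, 13]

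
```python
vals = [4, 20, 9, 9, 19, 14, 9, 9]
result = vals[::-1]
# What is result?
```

vals has length 8. The slice vals[::-1] selects indices [7, 6, 5, 4, 3, 2, 1, 0] (7->9, 6->9, 5->14, 4->19, 3->9, 2->9, 1->20, 0->4), giving [9, 9, 14, 19, 9, 9, 20, 4].

[9, 9, 14, 19, 9, 9, 20, 4]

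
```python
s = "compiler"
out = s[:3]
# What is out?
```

s has length 8. The slice s[:3] selects indices [0, 1, 2] (0->'c', 1->'o', 2->'m'), giving 'com'.

'com'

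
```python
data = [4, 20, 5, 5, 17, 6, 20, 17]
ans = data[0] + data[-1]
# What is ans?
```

data has length 8. data[0] = 4.
data has length 8. Negative index -1 maps to positive index 8 + (-1) = 7. data[7] = 17.
Sum: 4 + 17 = 21.

21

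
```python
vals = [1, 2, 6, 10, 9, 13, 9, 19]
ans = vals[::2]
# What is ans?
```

vals has length 8. The slice vals[::2] selects indices [0, 2, 4, 6] (0->1, 2->6, 4->9, 6->9), giving [1, 6, 9, 9].

[1, 6, 9, 9]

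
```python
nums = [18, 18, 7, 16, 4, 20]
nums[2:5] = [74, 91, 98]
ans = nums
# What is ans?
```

nums starts as [18, 18, 7, 16, 4, 20] (length 6). The slice nums[2:5] covers indices [2, 3, 4] with values [7, 16, 4]. Replacing that slice with [74, 91, 98] (same length) produces [18, 18, 74, 91, 98, 20].

[18, 18, 74, 91, 98, 20]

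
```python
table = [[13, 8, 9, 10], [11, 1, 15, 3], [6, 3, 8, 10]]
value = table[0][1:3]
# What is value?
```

table[0] = [13, 8, 9, 10]. table[0] has length 4. The slice table[0][1:3] selects indices [1, 2] (1->8, 2->9), giving [8, 9].

[8, 9]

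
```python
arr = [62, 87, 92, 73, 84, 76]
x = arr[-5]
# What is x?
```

arr has length 6. Negative index -5 maps to positive index 6 + (-5) = 1. arr[1] = 87.

87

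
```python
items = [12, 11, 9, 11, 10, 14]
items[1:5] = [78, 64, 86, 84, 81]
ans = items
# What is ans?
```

items starts as [12, 11, 9, 11, 10, 14] (length 6). The slice items[1:5] covers indices [1, 2, 3, 4] with values [11, 9, 11, 10]. Replacing that slice with [78, 64, 86, 84, 81] (different length) produces [12, 78, 64, 86, 84, 81, 14].

[12, 78, 64, 86, 84, 81, 14]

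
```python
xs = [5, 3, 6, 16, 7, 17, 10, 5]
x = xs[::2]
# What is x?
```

xs has length 8. The slice xs[::2] selects indices [0, 2, 4, 6] (0->5, 2->6, 4->7, 6->10), giving [5, 6, 7, 10].

[5, 6, 7, 10]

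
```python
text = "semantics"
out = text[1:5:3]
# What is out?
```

text has length 9. The slice text[1:5:3] selects indices [1, 4] (1->'e', 4->'n'), giving 'en'.

'en'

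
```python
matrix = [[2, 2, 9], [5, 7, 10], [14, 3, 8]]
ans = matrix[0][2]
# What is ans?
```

matrix[0] = [2, 2, 9]. Taking column 2 of that row yields 9.

9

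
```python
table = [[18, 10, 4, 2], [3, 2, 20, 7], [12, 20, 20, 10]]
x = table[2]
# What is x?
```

table has 3 rows. Row 2 is [12, 20, 20, 10].

[12, 20, 20, 10]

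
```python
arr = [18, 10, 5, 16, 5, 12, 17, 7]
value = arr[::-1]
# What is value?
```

arr has length 8. The slice arr[::-1] selects indices [7, 6, 5, 4, 3, 2, 1, 0] (7->7, 6->17, 5->12, 4->5, 3->16, 2->5, 1->10, 0->18), giving [7, 17, 12, 5, 16, 5, 10, 18].

[7, 17, 12, 5, 16, 5, 10, 18]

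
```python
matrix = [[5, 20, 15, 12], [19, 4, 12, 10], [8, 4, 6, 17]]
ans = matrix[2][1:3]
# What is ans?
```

matrix[2] = [8, 4, 6, 17]. matrix[2] has length 4. The slice matrix[2][1:3] selects indices [1, 2] (1->4, 2->6), giving [4, 6].

[4, 6]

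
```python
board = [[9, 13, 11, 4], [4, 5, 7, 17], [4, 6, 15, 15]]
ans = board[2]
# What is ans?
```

board has 3 rows. Row 2 is [4, 6, 15, 15].

[4, 6, 15, 15]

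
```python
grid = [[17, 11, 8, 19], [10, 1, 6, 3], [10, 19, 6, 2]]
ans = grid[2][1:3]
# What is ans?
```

grid[2] = [10, 19, 6, 2]. grid[2] has length 4. The slice grid[2][1:3] selects indices [1, 2] (1->19, 2->6), giving [19, 6].

[19, 6]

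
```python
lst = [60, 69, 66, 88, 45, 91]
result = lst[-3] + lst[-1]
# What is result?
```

lst has length 6. Negative index -3 maps to positive index 6 + (-3) = 3. lst[3] = 88.
lst has length 6. Negative index -1 maps to positive index 6 + (-1) = 5. lst[5] = 91.
Sum: 88 + 91 = 179.

179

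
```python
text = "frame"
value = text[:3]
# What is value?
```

text has length 5. The slice text[:3] selects indices [0, 1, 2] (0->'f', 1->'r', 2->'a'), giving 'fra'.

'fra'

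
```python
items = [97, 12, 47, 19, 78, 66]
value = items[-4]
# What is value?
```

items has length 6. Negative index -4 maps to positive index 6 + (-4) = 2. items[2] = 47.

47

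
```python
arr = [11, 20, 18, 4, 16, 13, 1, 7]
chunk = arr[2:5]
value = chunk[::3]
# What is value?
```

arr has length 8. The slice arr[2:5] selects indices [2, 3, 4] (2->18, 3->4, 4->16), giving [18, 4, 16]. So chunk = [18, 4, 16]. chunk has length 3. The slice chunk[::3] selects indices [0] (0->18), giving [18].

[18]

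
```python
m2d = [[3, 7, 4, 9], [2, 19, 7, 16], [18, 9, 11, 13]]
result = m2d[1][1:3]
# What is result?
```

m2d[1] = [2, 19, 7, 16]. m2d[1] has length 4. The slice m2d[1][1:3] selects indices [1, 2] (1->19, 2->7), giving [19, 7].

[19, 7]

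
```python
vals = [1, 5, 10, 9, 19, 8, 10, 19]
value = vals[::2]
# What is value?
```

vals has length 8. The slice vals[::2] selects indices [0, 2, 4, 6] (0->1, 2->10, 4->19, 6->10), giving [1, 10, 19, 10].

[1, 10, 19, 10]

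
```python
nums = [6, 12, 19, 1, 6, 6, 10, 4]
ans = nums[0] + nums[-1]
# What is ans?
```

nums has length 8. nums[0] = 6.
nums has length 8. Negative index -1 maps to positive index 8 + (-1) = 7. nums[7] = 4.
Sum: 6 + 4 = 10.

10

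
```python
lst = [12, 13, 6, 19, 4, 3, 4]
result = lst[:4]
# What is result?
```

lst has length 7. The slice lst[:4] selects indices [0, 1, 2, 3] (0->12, 1->13, 2->6, 3->19), giving [12, 13, 6, 19].

[12, 13, 6, 19]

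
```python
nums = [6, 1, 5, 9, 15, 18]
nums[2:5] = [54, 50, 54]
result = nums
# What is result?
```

nums starts as [6, 1, 5, 9, 15, 18] (length 6). The slice nums[2:5] covers indices [2, 3, 4] with values [5, 9, 15]. Replacing that slice with [54, 50, 54] (same length) produces [6, 1, 54, 50, 54, 18].

[6, 1, 54, 50, 54, 18]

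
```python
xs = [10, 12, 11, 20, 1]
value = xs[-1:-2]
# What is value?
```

xs has length 5. The slice xs[-1:-2] resolves to an empty index range, so the result is [].

[]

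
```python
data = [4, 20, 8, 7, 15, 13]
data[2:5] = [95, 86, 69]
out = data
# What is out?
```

data starts as [4, 20, 8, 7, 15, 13] (length 6). The slice data[2:5] covers indices [2, 3, 4] with values [8, 7, 15]. Replacing that slice with [95, 86, 69] (same length) produces [4, 20, 95, 86, 69, 13].

[4, 20, 95, 86, 69, 13]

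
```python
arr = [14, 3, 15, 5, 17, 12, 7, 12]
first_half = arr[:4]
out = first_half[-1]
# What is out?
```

arr has length 8. The slice arr[:4] selects indices [0, 1, 2, 3] (0->14, 1->3, 2->15, 3->5), giving [14, 3, 15, 5]. So first_half = [14, 3, 15, 5]. Then first_half[-1] = 5.

5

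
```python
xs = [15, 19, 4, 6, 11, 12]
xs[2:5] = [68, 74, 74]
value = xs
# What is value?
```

xs starts as [15, 19, 4, 6, 11, 12] (length 6). The slice xs[2:5] covers indices [2, 3, 4] with values [4, 6, 11]. Replacing that slice with [68, 74, 74] (same length) produces [15, 19, 68, 74, 74, 12].

[15, 19, 68, 74, 74, 12]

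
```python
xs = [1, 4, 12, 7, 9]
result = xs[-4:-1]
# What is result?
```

xs has length 5. The slice xs[-4:-1] selects indices [1, 2, 3] (1->4, 2->12, 3->7), giving [4, 12, 7].

[4, 12, 7]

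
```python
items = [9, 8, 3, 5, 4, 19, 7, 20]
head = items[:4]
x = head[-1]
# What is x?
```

items has length 8. The slice items[:4] selects indices [0, 1, 2, 3] (0->9, 1->8, 2->3, 3->5), giving [9, 8, 3, 5]. So head = [9, 8, 3, 5]. Then head[-1] = 5.

5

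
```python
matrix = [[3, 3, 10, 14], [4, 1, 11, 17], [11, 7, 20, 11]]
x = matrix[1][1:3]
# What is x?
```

matrix[1] = [4, 1, 11, 17]. matrix[1] has length 4. The slice matrix[1][1:3] selects indices [1, 2] (1->1, 2->11), giving [1, 11].

[1, 11]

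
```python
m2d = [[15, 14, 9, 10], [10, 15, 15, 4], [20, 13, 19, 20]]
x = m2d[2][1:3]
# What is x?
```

m2d[2] = [20, 13, 19, 20]. m2d[2] has length 4. The slice m2d[2][1:3] selects indices [1, 2] (1->13, 2->19), giving [13, 19].

[13, 19]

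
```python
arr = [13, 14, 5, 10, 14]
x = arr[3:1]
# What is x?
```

arr has length 5. The slice arr[3:1] resolves to an empty index range, so the result is [].

[]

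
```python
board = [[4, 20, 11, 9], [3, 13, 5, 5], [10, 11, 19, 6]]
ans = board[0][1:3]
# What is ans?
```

board[0] = [4, 20, 11, 9]. board[0] has length 4. The slice board[0][1:3] selects indices [1, 2] (1->20, 2->11), giving [20, 11].

[20, 11]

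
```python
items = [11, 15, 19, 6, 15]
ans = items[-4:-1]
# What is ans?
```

items has length 5. The slice items[-4:-1] selects indices [1, 2, 3] (1->15, 2->19, 3->6), giving [15, 19, 6].

[15, 19, 6]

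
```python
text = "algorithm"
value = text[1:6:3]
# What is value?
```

text has length 9. The slice text[1:6:3] selects indices [1, 4] (1->'l', 4->'r'), giving 'lr'.

'lr'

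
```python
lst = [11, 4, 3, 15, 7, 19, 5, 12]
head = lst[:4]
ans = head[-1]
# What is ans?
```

lst has length 8. The slice lst[:4] selects indices [0, 1, 2, 3] (0->11, 1->4, 2->3, 3->15), giving [11, 4, 3, 15]. So head = [11, 4, 3, 15]. Then head[-1] = 15.

15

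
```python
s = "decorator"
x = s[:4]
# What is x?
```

s has length 9. The slice s[:4] selects indices [0, 1, 2, 3] (0->'d', 1->'e', 2->'c', 3->'o'), giving 'deco'.

'deco'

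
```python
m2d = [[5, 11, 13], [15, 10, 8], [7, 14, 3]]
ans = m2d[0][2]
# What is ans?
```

m2d[0] = [5, 11, 13]. Taking column 2 of that row yields 13.

13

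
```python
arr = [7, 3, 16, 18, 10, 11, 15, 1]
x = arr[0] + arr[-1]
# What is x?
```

arr has length 8. arr[0] = 7.
arr has length 8. Negative index -1 maps to positive index 8 + (-1) = 7. arr[7] = 1.
Sum: 7 + 1 = 8.

8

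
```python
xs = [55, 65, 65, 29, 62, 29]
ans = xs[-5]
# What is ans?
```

xs has length 6. Negative index -5 maps to positive index 6 + (-5) = 1. xs[1] = 65.

65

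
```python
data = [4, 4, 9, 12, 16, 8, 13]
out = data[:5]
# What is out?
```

data has length 7. The slice data[:5] selects indices [0, 1, 2, 3, 4] (0->4, 1->4, 2->9, 3->12, 4->16), giving [4, 4, 9, 12, 16].

[4, 4, 9, 12, 16]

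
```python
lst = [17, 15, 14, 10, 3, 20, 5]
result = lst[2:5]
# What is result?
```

lst has length 7. The slice lst[2:5] selects indices [2, 3, 4] (2->14, 3->10, 4->3), giving [14, 10, 3].

[14, 10, 3]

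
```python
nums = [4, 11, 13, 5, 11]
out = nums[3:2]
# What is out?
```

nums has length 5. The slice nums[3:2] resolves to an empty index range, so the result is [].

[]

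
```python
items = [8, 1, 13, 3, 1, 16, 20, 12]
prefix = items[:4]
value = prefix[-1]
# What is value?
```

items has length 8. The slice items[:4] selects indices [0, 1, 2, 3] (0->8, 1->1, 2->13, 3->3), giving [8, 1, 13, 3]. So prefix = [8, 1, 13, 3]. Then prefix[-1] = 3.

3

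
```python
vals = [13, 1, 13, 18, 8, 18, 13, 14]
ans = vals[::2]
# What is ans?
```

vals has length 8. The slice vals[::2] selects indices [0, 2, 4, 6] (0->13, 2->13, 4->8, 6->13), giving [13, 13, 8, 13].

[13, 13, 8, 13]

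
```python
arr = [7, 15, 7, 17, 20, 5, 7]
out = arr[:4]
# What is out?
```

arr has length 7. The slice arr[:4] selects indices [0, 1, 2, 3] (0->7, 1->15, 2->7, 3->17), giving [7, 15, 7, 17].

[7, 15, 7, 17]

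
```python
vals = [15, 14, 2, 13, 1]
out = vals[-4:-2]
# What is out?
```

vals has length 5. The slice vals[-4:-2] selects indices [1, 2] (1->14, 2->2), giving [14, 2].

[14, 2]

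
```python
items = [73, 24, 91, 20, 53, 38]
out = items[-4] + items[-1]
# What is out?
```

items has length 6. Negative index -4 maps to positive index 6 + (-4) = 2. items[2] = 91.
items has length 6. Negative index -1 maps to positive index 6 + (-1) = 5. items[5] = 38.
Sum: 91 + 38 = 129.

129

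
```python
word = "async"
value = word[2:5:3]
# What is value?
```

word has length 5. The slice word[2:5:3] selects indices [2] (2->'y'), giving 'y'.

'y'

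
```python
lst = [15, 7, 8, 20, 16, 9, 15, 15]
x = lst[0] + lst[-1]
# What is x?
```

lst has length 8. lst[0] = 15.
lst has length 8. Negative index -1 maps to positive index 8 + (-1) = 7. lst[7] = 15.
Sum: 15 + 15 = 30.

30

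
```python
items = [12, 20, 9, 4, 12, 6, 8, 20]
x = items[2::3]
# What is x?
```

items has length 8. The slice items[2::3] selects indices [2, 5] (2->9, 5->6), giving [9, 6].

[9, 6]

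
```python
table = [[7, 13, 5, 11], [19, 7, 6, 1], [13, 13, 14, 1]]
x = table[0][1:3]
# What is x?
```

table[0] = [7, 13, 5, 11]. table[0] has length 4. The slice table[0][1:3] selects indices [1, 2] (1->13, 2->5), giving [13, 5].

[13, 5]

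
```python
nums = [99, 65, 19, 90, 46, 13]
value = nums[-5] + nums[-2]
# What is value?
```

nums has length 6. Negative index -5 maps to positive index 6 + (-5) = 1. nums[1] = 65.
nums has length 6. Negative index -2 maps to positive index 6 + (-2) = 4. nums[4] = 46.
Sum: 65 + 46 = 111.

111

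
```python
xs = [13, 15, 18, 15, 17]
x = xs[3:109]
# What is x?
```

xs has length 5. The slice xs[3:109] selects indices [3, 4] (3->15, 4->17), giving [15, 17].

[15, 17]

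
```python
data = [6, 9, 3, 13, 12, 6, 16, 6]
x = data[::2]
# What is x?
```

data has length 8. The slice data[::2] selects indices [0, 2, 4, 6] (0->6, 2->3, 4->12, 6->16), giving [6, 3, 12, 16].

[6, 3, 12, 16]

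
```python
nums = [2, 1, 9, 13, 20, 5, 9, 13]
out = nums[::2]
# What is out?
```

nums has length 8. The slice nums[::2] selects indices [0, 2, 4, 6] (0->2, 2->9, 4->20, 6->9), giving [2, 9, 20, 9].

[2, 9, 20, 9]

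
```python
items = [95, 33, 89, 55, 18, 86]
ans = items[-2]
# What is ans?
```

items has length 6. Negative index -2 maps to positive index 6 + (-2) = 4. items[4] = 18.

18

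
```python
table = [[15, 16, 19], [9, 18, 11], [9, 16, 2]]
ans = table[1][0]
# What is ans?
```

table[1] = [9, 18, 11]. Taking column 0 of that row yields 9.

9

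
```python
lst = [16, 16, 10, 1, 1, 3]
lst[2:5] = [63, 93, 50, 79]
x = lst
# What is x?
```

lst starts as [16, 16, 10, 1, 1, 3] (length 6). The slice lst[2:5] covers indices [2, 3, 4] with values [10, 1, 1]. Replacing that slice with [63, 93, 50, 79] (different length) produces [16, 16, 63, 93, 50, 79, 3].

[16, 16, 63, 93, 50, 79, 3]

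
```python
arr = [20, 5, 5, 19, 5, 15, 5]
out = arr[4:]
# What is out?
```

arr has length 7. The slice arr[4:] selects indices [4, 5, 6] (4->5, 5->15, 6->5), giving [5, 15, 5].

[5, 15, 5]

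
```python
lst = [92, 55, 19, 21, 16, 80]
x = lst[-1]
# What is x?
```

lst has length 6. Negative index -1 maps to positive index 6 + (-1) = 5. lst[5] = 80.

80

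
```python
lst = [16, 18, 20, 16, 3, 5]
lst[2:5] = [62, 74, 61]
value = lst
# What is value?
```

lst starts as [16, 18, 20, 16, 3, 5] (length 6). The slice lst[2:5] covers indices [2, 3, 4] with values [20, 16, 3]. Replacing that slice with [62, 74, 61] (same length) produces [16, 18, 62, 74, 61, 5].

[16, 18, 62, 74, 61, 5]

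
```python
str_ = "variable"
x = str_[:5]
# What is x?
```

str_ has length 8. The slice str_[:5] selects indices [0, 1, 2, 3, 4] (0->'v', 1->'a', 2->'r', 3->'i', 4->'a'), giving 'varia'.

'varia'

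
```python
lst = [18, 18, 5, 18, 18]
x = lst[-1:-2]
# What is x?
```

lst has length 5. The slice lst[-1:-2] resolves to an empty index range, so the result is [].

[]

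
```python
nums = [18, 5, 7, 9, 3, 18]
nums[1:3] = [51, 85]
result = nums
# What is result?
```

nums starts as [18, 5, 7, 9, 3, 18] (length 6). The slice nums[1:3] covers indices [1, 2] with values [5, 7]. Replacing that slice with [51, 85] (same length) produces [18, 51, 85, 9, 3, 18].

[18, 51, 85, 9, 3, 18]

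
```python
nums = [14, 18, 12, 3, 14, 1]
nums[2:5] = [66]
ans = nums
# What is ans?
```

nums starts as [14, 18, 12, 3, 14, 1] (length 6). The slice nums[2:5] covers indices [2, 3, 4] with values [12, 3, 14]. Replacing that slice with [66] (different length) produces [14, 18, 66, 1].

[14, 18, 66, 1]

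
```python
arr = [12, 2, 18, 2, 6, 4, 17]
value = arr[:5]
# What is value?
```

arr has length 7. The slice arr[:5] selects indices [0, 1, 2, 3, 4] (0->12, 1->2, 2->18, 3->2, 4->6), giving [12, 2, 18, 2, 6].

[12, 2, 18, 2, 6]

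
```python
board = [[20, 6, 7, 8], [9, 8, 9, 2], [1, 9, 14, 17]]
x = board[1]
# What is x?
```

board has 3 rows. Row 1 is [9, 8, 9, 2].

[9, 8, 9, 2]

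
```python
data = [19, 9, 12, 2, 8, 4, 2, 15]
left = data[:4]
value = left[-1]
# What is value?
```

data has length 8. The slice data[:4] selects indices [0, 1, 2, 3] (0->19, 1->9, 2->12, 3->2), giving [19, 9, 12, 2]. So left = [19, 9, 12, 2]. Then left[-1] = 2.

2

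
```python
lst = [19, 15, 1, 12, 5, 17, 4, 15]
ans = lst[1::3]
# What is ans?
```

lst has length 8. The slice lst[1::3] selects indices [1, 4, 7] (1->15, 4->5, 7->15), giving [15, 5, 15].

[15, 5, 15]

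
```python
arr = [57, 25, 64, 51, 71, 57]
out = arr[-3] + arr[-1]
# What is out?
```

arr has length 6. Negative index -3 maps to positive index 6 + (-3) = 3. arr[3] = 51.
arr has length 6. Negative index -1 maps to positive index 6 + (-1) = 5. arr[5] = 57.
Sum: 51 + 57 = 108.

108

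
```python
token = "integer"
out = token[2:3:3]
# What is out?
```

token has length 7. The slice token[2:3:3] selects indices [2] (2->'t'), giving 't'.

't'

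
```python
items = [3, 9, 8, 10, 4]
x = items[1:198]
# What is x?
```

items has length 5. The slice items[1:198] selects indices [1, 2, 3, 4] (1->9, 2->8, 3->10, 4->4), giving [9, 8, 10, 4].

[9, 8, 10, 4]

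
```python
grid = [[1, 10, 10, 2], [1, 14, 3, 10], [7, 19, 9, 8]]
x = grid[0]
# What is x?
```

grid has 3 rows. Row 0 is [1, 10, 10, 2].

[1, 10, 10, 2]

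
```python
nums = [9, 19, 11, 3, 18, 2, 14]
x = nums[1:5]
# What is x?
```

nums has length 7. The slice nums[1:5] selects indices [1, 2, 3, 4] (1->19, 2->11, 3->3, 4->18), giving [19, 11, 3, 18].

[19, 11, 3, 18]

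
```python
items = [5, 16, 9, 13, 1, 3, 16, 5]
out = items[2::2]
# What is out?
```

items has length 8. The slice items[2::2] selects indices [2, 4, 6] (2->9, 4->1, 6->16), giving [9, 1, 16].

[9, 1, 16]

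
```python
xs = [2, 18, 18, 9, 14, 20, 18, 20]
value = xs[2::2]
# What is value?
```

xs has length 8. The slice xs[2::2] selects indices [2, 4, 6] (2->18, 4->14, 6->18), giving [18, 14, 18].

[18, 14, 18]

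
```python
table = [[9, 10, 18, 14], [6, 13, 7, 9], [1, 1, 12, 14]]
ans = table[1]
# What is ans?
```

table has 3 rows. Row 1 is [6, 13, 7, 9].

[6, 13, 7, 9]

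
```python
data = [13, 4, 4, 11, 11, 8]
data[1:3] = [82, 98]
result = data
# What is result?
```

data starts as [13, 4, 4, 11, 11, 8] (length 6). The slice data[1:3] covers indices [1, 2] with values [4, 4]. Replacing that slice with [82, 98] (same length) produces [13, 82, 98, 11, 11, 8].

[13, 82, 98, 11, 11, 8]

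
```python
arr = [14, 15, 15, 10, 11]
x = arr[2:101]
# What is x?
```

arr has length 5. The slice arr[2:101] selects indices [2, 3, 4] (2->15, 3->10, 4->11), giving [15, 10, 11].

[15, 10, 11]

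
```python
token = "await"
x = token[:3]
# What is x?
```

token has length 5. The slice token[:3] selects indices [0, 1, 2] (0->'a', 1->'w', 2->'a'), giving 'awa'.

'awa'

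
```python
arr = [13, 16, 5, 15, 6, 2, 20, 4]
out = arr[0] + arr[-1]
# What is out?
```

arr has length 8. arr[0] = 13.
arr has length 8. Negative index -1 maps to positive index 8 + (-1) = 7. arr[7] = 4.
Sum: 13 + 4 = 17.

17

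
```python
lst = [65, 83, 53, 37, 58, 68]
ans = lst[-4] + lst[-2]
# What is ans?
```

lst has length 6. Negative index -4 maps to positive index 6 + (-4) = 2. lst[2] = 53.
lst has length 6. Negative index -2 maps to positive index 6 + (-2) = 4. lst[4] = 58.
Sum: 53 + 58 = 111.

111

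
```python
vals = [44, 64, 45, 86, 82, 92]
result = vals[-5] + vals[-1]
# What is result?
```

vals has length 6. Negative index -5 maps to positive index 6 + (-5) = 1. vals[1] = 64.
vals has length 6. Negative index -1 maps to positive index 6 + (-1) = 5. vals[5] = 92.
Sum: 64 + 92 = 156.

156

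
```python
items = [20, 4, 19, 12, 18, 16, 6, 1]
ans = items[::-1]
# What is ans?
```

items has length 8. The slice items[::-1] selects indices [7, 6, 5, 4, 3, 2, 1, 0] (7->1, 6->6, 5->16, 4->18, 3->12, 2->19, 1->4, 0->20), giving [1, 6, 16, 18, 12, 19, 4, 20].

[1, 6, 16, 18, 12, 19, 4, 20]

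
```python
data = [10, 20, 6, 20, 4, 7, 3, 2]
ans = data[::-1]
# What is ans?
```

data has length 8. The slice data[::-1] selects indices [7, 6, 5, 4, 3, 2, 1, 0] (7->2, 6->3, 5->7, 4->4, 3->20, 2->6, 1->20, 0->10), giving [2, 3, 7, 4, 20, 6, 20, 10].

[2, 3, 7, 4, 20, 6, 20, 10]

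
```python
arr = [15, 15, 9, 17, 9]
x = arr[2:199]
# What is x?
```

arr has length 5. The slice arr[2:199] selects indices [2, 3, 4] (2->9, 3->17, 4->9), giving [9, 17, 9].

[9, 17, 9]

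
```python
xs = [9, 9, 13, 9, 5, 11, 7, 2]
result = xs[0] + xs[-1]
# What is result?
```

xs has length 8. xs[0] = 9.
xs has length 8. Negative index -1 maps to positive index 8 + (-1) = 7. xs[7] = 2.
Sum: 9 + 2 = 11.

11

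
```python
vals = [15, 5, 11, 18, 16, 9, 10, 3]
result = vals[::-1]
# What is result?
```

vals has length 8. The slice vals[::-1] selects indices [7, 6, 5, 4, 3, 2, 1, 0] (7->3, 6->10, 5->9, 4->16, 3->18, 2->11, 1->5, 0->15), giving [3, 10, 9, 16, 18, 11, 5, 15].

[3, 10, 9, 16, 18, 11, 5, 15]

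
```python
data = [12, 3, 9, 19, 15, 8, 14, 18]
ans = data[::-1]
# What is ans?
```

data has length 8. The slice data[::-1] selects indices [7, 6, 5, 4, 3, 2, 1, 0] (7->18, 6->14, 5->8, 4->15, 3->19, 2->9, 1->3, 0->12), giving [18, 14, 8, 15, 19, 9, 3, 12].

[18, 14, 8, 15, 19, 9, 3, 12]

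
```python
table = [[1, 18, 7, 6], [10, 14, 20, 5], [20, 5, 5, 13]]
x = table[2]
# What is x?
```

table has 3 rows. Row 2 is [20, 5, 5, 13].

[20, 5, 5, 13]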